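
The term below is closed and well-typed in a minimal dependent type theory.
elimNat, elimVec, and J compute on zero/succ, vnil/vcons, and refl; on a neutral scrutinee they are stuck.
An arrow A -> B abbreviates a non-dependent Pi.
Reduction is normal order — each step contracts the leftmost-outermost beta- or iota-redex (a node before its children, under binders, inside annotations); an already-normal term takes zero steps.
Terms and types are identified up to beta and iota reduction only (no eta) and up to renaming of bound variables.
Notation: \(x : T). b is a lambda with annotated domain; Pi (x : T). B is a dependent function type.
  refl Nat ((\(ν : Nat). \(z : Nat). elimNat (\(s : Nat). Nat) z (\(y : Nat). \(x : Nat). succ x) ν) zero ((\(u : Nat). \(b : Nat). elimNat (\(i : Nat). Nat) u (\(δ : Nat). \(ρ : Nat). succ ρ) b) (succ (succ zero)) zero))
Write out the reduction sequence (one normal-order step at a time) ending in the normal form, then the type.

reduction (normal order):
  refl Nat ((\(ν : Nat). \(z : Nat). elimNat (\(s : Nat). Nat) z (\(y : Nat). \(x : Nat). succ x) ν) zero ((\(u : Nat). \(b : Nat). elimNat (\(i : Nat). Nat) u (\(δ : Nat). \(ρ : Nat). succ ρ) b) (succ (succ zero)) zero))
  ~> refl Nat ((\(ν : Nat). elimNat (\(z : Nat). Nat) ν (\(s : Nat). \(y : Nat). succ y) zero) ((\(x : Nat). \(u : Nat). elimNat (\(b : Nat). Nat) x (\(i : Nat). \(δ : Nat). succ δ) u) (succ (succ zero)) zero))
  ~> refl Nat (elimNat (\(ν : Nat). Nat) ((\(z : Nat). \(s : Nat). elimNat (\(y : Nat). Nat) z (\(x : Nat). \(u : Nat). succ u) s) (succ (succ zero)) zero) (\(b : Nat). \(i : Nat). succ i) zero)
  ~> refl Nat ((\(ν : Nat). \(z : Nat). elimNat (\(s : Nat). Nat) ν (\(y : Nat). \(x : Nat). succ x) z) (succ (succ zero)) zero)
  ~> refl Nat ((\(ν : Nat). elimNat (\(z : Nat). Nat) (succ (succ zero)) (\(s : Nat). \(y : Nat). succ y) ν) zero)
  ~> refl Nat (elimNat (\(ν : Nat). Nat) (succ (succ zero)) (\(z : Nat). \(s : Nat). succ s) zero)
  ~> refl Nat (succ (succ zero))
type:
  Eq Nat (succ (succ zero)) (succ (succ zero))


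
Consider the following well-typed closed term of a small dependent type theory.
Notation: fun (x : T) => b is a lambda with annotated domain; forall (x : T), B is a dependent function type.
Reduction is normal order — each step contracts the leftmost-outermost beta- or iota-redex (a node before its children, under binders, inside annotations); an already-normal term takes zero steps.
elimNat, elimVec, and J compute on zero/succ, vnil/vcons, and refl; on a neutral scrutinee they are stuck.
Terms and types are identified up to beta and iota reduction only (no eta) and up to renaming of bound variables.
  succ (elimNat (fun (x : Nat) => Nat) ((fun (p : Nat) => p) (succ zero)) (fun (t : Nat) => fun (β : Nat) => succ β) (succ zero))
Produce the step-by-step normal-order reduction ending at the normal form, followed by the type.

normal-order reduction:
  succ (elimNat (fun (x : Nat) => Nat) ((fun (p : Nat) => p) (succ zero)) (fun (t : Nat) => fun (β : Nat) => succ β) (succ zero))
  ~> succ ((fun (x : Nat) => fun (p : Nat) => succ p) zero (elimNat (fun (t : Nat) => Nat) ((fun (β : Nat) => β) (succ zero)) (fun (θ : Nat) => fun (n : Nat) => succ n) zero))
  ~> succ ((fun (x : Nat) => succ x) (elimNat (fun (p : Nat) => Nat) ((fun (t : Nat) => t) (succ zero)) (fun (β : Nat) => fun (θ : Nat) => succ θ) zero))
  ~> succ (succ (elimNat (fun (x : Nat) => Nat) ((fun (p : Nat) => p) (succ zero)) (fun (t : Nat) => fun (β : Nat) => succ β) zero))
  ~> succ (succ ((fun (x : Nat) => x) (succ zero)))
  ~> succ (succ (succ zero))
inferred type:
  Nat


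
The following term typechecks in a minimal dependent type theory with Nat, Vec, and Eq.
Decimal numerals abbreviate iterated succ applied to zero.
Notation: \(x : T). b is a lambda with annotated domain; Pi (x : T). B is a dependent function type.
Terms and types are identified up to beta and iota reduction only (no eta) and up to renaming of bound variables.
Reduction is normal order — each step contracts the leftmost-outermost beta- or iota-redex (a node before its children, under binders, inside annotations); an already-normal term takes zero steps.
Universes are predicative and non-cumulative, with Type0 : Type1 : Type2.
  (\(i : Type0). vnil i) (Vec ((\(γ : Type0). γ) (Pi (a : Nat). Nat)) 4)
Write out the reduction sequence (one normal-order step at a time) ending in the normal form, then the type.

normal-order reduction:
  (\(i : Type0). vnil i) (Vec ((\(γ : Type0). γ) (Pi (a : Nat). Nat)) 4)
  ~> vnil (Vec ((\(i : Type0). i) (Pi (γ : Nat). Nat)) 4)
  ~> vnil (Vec (Pi (i : Nat). Nat) 4)
type:
  Vec (Vec (Pi (i : Nat). Nat) 4) 0


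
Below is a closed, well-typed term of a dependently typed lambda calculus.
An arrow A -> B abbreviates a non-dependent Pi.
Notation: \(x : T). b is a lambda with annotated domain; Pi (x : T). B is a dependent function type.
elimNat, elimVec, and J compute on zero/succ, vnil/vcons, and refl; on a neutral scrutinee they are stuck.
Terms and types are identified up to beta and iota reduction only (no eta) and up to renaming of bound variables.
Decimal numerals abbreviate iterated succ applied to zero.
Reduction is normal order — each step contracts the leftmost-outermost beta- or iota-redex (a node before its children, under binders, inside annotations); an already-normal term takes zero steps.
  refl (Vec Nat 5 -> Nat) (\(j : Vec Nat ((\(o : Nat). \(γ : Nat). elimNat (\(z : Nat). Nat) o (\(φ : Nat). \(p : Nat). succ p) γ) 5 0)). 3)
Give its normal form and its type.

resulting normal form:
  refl (Vec Nat 5 -> Nat) (\(j : Vec Nat 5). 3)
the term's type:
  Eq (Vec Nat 5 -> Nat) (\(j : Vec Nat 5). 3) (\(o : Vec Nat 5). 3)
observation: the leftmost-outermost redex is a beta-redex, and normalization takes 3 steps.


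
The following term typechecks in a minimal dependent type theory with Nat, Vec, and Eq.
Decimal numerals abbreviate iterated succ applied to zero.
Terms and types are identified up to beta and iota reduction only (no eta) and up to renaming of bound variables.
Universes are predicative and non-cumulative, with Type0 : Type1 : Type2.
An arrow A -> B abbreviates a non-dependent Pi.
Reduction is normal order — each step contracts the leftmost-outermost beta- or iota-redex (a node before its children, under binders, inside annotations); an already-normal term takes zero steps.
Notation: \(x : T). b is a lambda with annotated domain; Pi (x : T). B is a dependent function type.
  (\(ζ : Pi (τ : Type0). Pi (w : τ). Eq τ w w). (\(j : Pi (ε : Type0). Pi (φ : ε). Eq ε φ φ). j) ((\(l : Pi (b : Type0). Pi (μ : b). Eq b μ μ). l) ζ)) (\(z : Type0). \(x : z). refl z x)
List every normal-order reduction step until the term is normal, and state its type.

normal-order reduction:
  (\(ζ : Pi (τ : Type0). Pi (w : τ). Eq τ w w). (\(j : Pi (ε : Type0). Pi (φ : ε). Eq ε φ φ). j) ((\(l : Pi (b : Type0). Pi (μ : b). Eq b μ μ). l) ζ)) (\(z : Type0). \(x : z). refl z x)
  ~> (\(ζ : Pi (τ : Type0). Pi (w : τ). Eq τ w w). ζ) ((\(j : Pi (ε : Type0). Pi (φ : ε). Eq ε φ φ). j) (\(l : Type0). \(b : l). refl l b))
  ~> (\(ζ : Pi (τ : Type0). Pi (w : τ). Eq τ w w). ζ) (\(j : Type0). \(ε : j). refl j ε)
  ~> \(ζ : Type0). \(τ : ζ). refl ζ τ
inferred type:
  Pi (ζ : Type0). Pi (τ : ζ). Eq ζ τ τ


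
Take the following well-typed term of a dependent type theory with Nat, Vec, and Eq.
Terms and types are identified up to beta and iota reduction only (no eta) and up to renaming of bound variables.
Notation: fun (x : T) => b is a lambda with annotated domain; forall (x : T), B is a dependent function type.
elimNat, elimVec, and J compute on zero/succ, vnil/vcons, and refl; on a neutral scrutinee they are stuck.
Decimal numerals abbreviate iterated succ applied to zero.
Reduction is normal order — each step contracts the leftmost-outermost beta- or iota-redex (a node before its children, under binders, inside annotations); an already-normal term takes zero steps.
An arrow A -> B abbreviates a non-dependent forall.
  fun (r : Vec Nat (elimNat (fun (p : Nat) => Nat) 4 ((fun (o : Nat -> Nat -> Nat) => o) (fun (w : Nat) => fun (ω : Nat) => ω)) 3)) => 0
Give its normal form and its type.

reduced normal form:
  fun (r : Vec Nat 4) => 0
the term's type:
  Vec Nat 4 -> Nat
observation: the first redex contracted is an elimNat iota-redex; the normal form is reached in 13 normal-order steps.


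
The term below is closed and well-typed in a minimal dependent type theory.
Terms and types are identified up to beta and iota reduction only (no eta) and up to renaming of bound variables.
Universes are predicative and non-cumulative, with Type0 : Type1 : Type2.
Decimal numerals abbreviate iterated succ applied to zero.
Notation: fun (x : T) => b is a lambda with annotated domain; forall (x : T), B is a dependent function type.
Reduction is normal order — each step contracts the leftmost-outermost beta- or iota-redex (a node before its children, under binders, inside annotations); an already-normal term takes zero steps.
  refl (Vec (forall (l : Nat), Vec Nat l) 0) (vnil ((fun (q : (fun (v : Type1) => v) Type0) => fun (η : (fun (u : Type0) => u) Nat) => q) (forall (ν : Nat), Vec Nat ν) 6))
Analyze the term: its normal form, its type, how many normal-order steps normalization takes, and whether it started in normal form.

reduced normal form:
  refl (Vec (forall (l : Nat), Vec Nat l) 0) (vnil (forall (q : Nat), Vec Nat q))
type:
  Eq (Vec (forall (l : Nat), Vec Nat l) 0) (vnil (forall (q : Nat), Vec Nat q)) (vnil (forall (v : Nat), Vec Nat v))
steps to reach normal form (normal order): 2
already normal: no
first redex: a beta-redex


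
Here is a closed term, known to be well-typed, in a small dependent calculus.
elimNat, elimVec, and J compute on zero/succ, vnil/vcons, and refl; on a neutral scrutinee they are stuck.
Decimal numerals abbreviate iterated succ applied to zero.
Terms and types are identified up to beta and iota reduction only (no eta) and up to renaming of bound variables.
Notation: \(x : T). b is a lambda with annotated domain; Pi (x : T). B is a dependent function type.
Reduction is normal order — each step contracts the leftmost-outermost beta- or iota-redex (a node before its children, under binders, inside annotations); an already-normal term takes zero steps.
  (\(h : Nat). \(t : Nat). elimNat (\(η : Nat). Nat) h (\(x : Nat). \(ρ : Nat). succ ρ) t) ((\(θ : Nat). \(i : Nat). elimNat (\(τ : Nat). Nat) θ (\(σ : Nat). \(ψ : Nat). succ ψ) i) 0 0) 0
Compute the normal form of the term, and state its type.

resulting normal form:
  0
inferred type:
  Nat


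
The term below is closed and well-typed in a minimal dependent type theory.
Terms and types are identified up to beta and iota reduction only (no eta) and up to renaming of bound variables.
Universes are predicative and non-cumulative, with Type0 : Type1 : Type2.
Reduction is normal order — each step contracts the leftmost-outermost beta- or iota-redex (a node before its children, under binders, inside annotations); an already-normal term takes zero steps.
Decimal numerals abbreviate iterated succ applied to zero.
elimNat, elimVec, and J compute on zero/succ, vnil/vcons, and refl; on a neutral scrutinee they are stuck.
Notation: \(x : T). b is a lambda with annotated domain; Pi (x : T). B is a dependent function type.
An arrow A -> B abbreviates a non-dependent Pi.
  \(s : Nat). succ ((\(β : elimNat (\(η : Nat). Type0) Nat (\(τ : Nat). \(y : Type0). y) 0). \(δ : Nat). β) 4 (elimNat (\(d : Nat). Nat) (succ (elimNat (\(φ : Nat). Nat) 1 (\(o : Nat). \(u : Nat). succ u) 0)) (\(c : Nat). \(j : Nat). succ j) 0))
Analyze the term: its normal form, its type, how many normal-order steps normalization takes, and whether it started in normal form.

reduced normal form:
  \(s : Nat). 5
type:
  Nat -> Nat
reduction steps (normal order): 2
started in normal form: no
first contracted redex: a beta-redex


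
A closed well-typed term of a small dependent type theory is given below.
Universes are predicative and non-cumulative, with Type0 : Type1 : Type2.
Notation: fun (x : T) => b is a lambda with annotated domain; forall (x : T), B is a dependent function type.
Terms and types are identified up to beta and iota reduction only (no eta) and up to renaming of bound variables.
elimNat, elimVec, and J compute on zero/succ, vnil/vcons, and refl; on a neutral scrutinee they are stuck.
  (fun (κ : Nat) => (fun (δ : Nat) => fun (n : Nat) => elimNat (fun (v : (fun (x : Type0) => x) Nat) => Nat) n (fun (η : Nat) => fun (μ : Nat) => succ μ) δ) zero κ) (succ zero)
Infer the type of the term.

the term's type:
  Nat


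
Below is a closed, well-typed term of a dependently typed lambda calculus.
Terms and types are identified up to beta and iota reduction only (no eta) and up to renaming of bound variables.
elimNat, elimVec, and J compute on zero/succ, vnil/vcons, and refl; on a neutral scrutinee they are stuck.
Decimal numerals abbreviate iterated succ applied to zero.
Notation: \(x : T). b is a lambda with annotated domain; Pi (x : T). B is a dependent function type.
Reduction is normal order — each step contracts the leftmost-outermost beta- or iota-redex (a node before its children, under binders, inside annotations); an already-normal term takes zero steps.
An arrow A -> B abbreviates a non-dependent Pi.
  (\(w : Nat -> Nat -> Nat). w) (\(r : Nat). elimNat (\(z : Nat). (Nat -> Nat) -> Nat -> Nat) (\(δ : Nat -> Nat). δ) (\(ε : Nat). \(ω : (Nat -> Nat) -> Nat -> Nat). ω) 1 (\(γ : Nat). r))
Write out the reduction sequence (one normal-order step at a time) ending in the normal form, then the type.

normal-order reduction sequence:
  (\(w : Nat -> Nat -> Nat). w) (\(r : Nat). elimNat (\(z : Nat). (Nat -> Nat) -> Nat -> Nat) (\(δ : Nat -> Nat). δ) (\(ε : Nat). \(ω : (Nat -> Nat) -> Nat -> Nat). ω) 1 (\(γ : Nat). r))
  ~> \(w : Nat). elimNat (\(r : Nat). (Nat -> Nat) -> Nat -> Nat) (\(z : Nat -> Nat). z) (\(δ : Nat). \(ε : (Nat -> Nat) -> Nat -> Nat). ε) 1 (\(ω : Nat). w)
  ~> \(w : Nat). (\(r : Nat). \(z : (Nat -> Nat) -> Nat -> Nat). z) 0 (elimNat (\(δ : Nat). (Nat -> Nat) -> Nat -> Nat) (\(ε : Nat -> Nat). ε) (\(ω : Nat). \(γ : (Nat -> Nat) -> Nat -> Nat). γ) 0) (\(φ : Nat). w)
  ~> \(w : Nat). (\(r : (Nat -> Nat) -> Nat -> Nat). r) (elimNat (\(z : Nat). (Nat -> Nat) -> Nat -> Nat) (\(δ : Nat -> Nat). δ) (\(ε : Nat). \(ω : (Nat -> Nat) -> Nat -> Nat). ω) 0) (\(γ : Nat). w)
  ~> \(w : Nat). elimNat (\(r : Nat). (Nat -> Nat) -> Nat -> Nat) (\(z : Nat -> Nat). z) (\(δ : Nat). \(ε : (Nat -> Nat) -> Nat -> Nat). ε) 0 (\(ω : Nat). w)
  ~> \(w : Nat). (\(r : Nat -> Nat). r) (\(z : Nat). w)
  ~> \(w : Nat). \(r : Nat). w
type:
  Nat -> Nat -> Nat


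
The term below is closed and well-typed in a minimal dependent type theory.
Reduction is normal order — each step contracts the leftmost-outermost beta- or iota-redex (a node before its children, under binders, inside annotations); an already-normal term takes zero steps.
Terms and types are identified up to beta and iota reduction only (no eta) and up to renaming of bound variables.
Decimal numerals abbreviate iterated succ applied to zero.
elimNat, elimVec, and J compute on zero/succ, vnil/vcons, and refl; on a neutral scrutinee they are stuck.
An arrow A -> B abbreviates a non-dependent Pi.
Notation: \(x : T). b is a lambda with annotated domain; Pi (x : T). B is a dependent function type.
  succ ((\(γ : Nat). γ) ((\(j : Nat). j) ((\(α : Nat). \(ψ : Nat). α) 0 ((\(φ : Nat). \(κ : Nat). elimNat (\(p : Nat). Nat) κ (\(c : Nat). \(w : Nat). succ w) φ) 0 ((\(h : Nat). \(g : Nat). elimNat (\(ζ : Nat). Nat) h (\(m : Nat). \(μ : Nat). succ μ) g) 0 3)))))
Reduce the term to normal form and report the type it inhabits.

normal form:
  1
the term's type:
  Nat


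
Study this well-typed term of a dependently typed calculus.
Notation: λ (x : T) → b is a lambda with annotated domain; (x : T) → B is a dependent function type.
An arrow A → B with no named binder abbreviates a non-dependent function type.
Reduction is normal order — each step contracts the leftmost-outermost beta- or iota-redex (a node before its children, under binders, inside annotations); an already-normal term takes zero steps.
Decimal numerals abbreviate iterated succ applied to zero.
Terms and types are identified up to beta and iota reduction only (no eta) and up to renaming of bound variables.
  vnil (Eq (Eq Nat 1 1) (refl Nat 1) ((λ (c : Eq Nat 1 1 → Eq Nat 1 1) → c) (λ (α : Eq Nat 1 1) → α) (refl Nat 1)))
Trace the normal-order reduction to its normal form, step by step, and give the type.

normal-order reduction sequence:
  vnil (Eq (Eq Nat 1 1) (refl Nat 1) ((λ (c : Eq Nat 1 1 → Eq Nat 1 1) → c) (λ (α : Eq Nat 1 1) → α) (refl Nat 1)))
  ~> vnil (Eq (Eq Nat 1 1) (refl Nat 1) ((λ (c : Eq Nat 1 1) → c) (refl Nat 1)))
  ~> vnil (Eq (Eq Nat 1 1) (refl Nat 1) (refl Nat 1))
type:
  Vec (Eq (Eq Nat 1 1) (refl Nat 1) (refl Nat 1)) 0


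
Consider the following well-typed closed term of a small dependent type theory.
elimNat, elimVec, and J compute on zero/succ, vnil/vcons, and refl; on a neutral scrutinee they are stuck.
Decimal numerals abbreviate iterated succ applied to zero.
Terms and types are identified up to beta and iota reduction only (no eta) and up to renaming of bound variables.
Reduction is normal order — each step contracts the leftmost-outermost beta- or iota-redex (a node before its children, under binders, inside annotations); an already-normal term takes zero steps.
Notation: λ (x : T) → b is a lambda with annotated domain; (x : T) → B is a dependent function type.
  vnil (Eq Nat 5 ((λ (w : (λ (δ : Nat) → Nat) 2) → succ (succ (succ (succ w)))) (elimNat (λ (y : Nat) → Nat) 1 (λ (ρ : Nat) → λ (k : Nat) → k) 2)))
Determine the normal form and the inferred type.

reduced normal form:
  vnil (Eq Nat 5 5)
type:
  Vec (Eq Nat 5 5) 0
observation: 8 normal-order steps separate the term from its normal form.


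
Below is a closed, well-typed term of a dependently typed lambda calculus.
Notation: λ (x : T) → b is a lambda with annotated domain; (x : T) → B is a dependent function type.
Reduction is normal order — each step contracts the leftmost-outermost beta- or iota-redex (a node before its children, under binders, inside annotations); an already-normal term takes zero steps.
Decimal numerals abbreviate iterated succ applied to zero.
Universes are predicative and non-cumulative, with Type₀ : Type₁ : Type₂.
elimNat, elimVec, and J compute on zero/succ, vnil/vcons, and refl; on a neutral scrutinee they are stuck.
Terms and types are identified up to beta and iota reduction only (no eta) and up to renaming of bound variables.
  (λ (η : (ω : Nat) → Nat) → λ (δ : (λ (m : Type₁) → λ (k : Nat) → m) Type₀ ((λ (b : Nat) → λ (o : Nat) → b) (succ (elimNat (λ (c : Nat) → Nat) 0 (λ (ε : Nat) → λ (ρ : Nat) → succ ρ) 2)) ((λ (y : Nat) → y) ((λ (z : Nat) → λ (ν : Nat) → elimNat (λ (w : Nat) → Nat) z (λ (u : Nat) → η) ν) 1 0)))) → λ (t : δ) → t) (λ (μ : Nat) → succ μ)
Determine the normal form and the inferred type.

reduced normal form:
  λ (η : Type₀) → λ (ω : η) → ω
inferred type:
  (η : Type₀) → (ω : η) → η
observation: normalization takes exactly 3 steps under the normal-order strategy.


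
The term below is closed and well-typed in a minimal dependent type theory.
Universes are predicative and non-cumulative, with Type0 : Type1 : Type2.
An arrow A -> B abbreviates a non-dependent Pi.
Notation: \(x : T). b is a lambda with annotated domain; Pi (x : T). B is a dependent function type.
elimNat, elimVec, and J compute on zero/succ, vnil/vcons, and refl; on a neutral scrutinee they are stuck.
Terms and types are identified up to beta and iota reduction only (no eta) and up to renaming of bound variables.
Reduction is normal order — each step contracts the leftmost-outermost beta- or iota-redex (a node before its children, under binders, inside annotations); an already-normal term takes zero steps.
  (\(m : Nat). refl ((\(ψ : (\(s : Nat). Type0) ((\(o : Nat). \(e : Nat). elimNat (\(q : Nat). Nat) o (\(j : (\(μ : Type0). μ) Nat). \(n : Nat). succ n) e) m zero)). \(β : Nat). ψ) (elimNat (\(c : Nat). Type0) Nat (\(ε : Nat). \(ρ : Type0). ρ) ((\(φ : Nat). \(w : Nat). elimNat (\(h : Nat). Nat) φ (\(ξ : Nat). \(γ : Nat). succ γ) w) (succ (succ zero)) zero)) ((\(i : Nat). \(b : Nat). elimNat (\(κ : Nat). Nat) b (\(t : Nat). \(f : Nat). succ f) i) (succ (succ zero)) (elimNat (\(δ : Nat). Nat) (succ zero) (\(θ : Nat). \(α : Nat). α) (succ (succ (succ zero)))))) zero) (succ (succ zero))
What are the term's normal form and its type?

resulting normal form:
  refl Nat zero
type:
  Eq Nat zero zero


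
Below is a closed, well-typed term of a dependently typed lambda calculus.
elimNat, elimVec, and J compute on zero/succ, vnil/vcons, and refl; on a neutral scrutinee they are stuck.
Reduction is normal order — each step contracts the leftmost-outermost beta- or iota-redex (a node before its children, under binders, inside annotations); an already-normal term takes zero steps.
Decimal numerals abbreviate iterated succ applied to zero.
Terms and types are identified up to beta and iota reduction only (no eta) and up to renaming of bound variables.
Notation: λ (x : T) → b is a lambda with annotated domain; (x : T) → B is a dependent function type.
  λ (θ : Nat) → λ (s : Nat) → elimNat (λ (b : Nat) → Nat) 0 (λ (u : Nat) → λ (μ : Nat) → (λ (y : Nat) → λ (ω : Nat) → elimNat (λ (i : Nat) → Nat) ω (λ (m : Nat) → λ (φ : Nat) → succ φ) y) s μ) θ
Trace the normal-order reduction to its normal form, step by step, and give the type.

reduction (normal order):
  λ (θ : Nat) → λ (s : Nat) → elimNat (λ (b : Nat) → Nat) 0 (λ (u : Nat) → λ (μ : Nat) → (λ (y : Nat) → λ (ω : Nat) → elimNat (λ (i : Nat) → Nat) ω (λ (m : Nat) → λ (φ : Nat) → succ φ) y) s μ) θ
  ~> λ (θ : Nat) → λ (s : Nat) → elimNat (λ (b : Nat) → Nat) 0 (λ (u : Nat) → λ (μ : Nat) → (λ (y : Nat) → elimNat (λ (ω : Nat) → Nat) y (λ (i : Nat) → λ (m : Nat) → succ m) s) μ) θ
  ~> λ (θ : Nat) → λ (s : Nat) → elimNat (λ (b : Nat) → Nat) 0 (λ (u : Nat) → λ (μ : Nat) → elimNat (λ (y : Nat) → Nat) μ (λ (ω : Nat) → λ (i : Nat) → succ i) s) θ
the term's type:
  (θ : Nat) → (s : Nat) → Nat


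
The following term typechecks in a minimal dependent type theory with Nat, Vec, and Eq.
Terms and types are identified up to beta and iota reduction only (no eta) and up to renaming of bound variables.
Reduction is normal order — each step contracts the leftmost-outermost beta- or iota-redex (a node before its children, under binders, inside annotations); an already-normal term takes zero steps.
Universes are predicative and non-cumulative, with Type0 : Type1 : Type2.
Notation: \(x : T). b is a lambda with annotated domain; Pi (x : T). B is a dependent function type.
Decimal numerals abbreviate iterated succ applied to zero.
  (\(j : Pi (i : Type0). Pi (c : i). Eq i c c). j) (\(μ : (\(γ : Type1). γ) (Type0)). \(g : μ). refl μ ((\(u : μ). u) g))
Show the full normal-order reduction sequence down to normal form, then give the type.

normal-order reduction sequence:
  (\(j : Pi (i : Type0). Pi (c : i). Eq i c c). j) (\(μ : (\(γ : Type1). γ) (Type0)). \(g : μ). refl μ ((\(u : μ). u) g))
  ~> \(j : (\(i : Type1). i) (Type0)). \(c : j). refl j ((\(μ : j). μ) c)
  ~> \(j : Type0). \(i : j). refl j ((\(c : j). c) i)
  ~> \(j : Type0). \(i : j). refl j i
inferred type:
  Pi (j : Type0). Pi (i : j). Eq j i i


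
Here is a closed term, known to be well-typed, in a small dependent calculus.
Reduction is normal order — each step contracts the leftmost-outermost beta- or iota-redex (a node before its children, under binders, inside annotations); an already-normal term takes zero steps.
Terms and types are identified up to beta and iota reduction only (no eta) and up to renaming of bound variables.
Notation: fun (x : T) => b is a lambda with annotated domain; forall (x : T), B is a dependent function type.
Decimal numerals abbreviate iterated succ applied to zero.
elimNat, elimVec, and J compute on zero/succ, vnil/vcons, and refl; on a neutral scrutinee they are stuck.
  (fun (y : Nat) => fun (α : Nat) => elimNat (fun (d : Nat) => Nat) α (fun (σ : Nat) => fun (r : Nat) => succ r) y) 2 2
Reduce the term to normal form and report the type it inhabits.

reduced normal form:
  4
type:
  Nat
observation: normalization takes exactly 9 steps under the normal-order strategy.


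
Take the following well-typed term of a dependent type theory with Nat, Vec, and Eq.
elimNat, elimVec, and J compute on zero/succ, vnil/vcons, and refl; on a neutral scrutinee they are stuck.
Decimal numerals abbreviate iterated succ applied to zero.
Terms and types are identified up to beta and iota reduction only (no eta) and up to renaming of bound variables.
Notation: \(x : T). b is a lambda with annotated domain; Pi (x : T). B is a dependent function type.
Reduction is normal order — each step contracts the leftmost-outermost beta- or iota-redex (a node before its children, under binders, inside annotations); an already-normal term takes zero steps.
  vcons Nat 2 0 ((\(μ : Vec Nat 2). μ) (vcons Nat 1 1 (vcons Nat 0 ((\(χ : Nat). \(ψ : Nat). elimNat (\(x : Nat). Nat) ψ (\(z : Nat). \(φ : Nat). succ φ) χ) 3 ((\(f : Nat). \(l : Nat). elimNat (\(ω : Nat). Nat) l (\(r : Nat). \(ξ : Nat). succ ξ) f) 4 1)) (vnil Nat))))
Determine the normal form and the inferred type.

normal form:
  vcons Nat 2 0 (vcons Nat 1 1 (vcons Nat 0 8 (vnil Nat)))
type:
  Vec Nat 3


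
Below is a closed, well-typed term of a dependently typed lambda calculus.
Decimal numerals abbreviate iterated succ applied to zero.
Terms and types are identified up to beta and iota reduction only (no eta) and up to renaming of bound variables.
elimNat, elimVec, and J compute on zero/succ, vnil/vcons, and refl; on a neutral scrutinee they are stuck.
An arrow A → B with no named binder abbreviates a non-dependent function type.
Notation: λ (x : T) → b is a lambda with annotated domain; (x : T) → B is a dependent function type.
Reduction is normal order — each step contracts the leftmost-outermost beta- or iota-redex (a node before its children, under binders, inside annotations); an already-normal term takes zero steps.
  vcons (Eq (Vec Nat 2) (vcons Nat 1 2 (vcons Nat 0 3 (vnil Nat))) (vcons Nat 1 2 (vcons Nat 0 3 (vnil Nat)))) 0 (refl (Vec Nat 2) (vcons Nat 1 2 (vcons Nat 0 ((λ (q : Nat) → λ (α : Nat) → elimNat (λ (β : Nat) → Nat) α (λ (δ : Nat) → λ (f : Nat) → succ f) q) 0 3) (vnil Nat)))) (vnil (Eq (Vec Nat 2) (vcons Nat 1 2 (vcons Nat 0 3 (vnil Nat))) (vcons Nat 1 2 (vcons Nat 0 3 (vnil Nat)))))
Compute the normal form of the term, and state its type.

normal form:
  vcons (Eq (Vec Nat 2) (vcons Nat 1 2 (vcons Nat 0 3 (vnil Nat))) (vcons Nat 1 2 (vcons Nat 0 3 (vnil Nat)))) 0 (refl (Vec Nat 2) (vcons Nat 1 2 (vcons Nat 0 3 (vnil Nat)))) (vnil (Eq (Vec Nat 2) (vcons Nat 1 2 (vcons Nat 0 3 (vnil Nat))) (vcons Nat 1 2 (vcons Nat 0 3 (vnil Nat)))))
the term's type:
  Vec (Eq (Vec Nat 2) (vcons Nat 1 2 (vcons Nat 0 3 (vnil Nat))) (vcons Nat 1 2 (vcons Nat 0 3 (vnil Nat)))) 1
observation: 3 normal-order steps separate the term from its normal form.


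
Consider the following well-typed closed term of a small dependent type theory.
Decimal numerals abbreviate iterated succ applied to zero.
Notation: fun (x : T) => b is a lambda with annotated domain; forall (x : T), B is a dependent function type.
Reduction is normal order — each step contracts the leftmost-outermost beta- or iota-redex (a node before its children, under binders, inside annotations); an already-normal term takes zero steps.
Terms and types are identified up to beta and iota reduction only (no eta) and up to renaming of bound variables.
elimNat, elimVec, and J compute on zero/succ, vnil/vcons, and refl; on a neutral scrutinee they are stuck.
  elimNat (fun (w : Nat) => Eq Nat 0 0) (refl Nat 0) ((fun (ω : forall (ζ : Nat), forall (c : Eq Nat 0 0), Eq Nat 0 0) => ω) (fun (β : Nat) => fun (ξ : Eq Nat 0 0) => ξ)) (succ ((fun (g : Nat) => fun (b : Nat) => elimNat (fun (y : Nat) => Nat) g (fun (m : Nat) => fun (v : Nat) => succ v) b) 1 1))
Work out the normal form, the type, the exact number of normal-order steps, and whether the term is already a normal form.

resulting normal form:
  refl Nat 0
inferred type:
  Eq Nat 0 0
steps to reach normal form (normal order): 18
started in normal form: no
first redex: an elimNat iota-redex


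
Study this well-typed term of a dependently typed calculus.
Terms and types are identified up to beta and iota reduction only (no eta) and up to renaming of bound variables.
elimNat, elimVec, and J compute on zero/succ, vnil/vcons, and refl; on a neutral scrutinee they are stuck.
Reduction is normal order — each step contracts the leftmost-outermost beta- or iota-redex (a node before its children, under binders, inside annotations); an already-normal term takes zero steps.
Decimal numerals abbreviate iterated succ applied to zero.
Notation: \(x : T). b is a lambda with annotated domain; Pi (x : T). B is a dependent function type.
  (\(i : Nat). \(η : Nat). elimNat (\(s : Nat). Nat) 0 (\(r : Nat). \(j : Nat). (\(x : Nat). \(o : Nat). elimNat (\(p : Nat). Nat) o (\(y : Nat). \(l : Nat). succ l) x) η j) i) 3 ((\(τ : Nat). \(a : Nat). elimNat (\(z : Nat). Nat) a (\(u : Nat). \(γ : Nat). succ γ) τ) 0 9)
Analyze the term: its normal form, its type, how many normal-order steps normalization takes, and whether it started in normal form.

reduced normal form:
  27
inferred type:
  Nat
normal-order step count: 111
term was already normal: no
first redex: a beta-redex


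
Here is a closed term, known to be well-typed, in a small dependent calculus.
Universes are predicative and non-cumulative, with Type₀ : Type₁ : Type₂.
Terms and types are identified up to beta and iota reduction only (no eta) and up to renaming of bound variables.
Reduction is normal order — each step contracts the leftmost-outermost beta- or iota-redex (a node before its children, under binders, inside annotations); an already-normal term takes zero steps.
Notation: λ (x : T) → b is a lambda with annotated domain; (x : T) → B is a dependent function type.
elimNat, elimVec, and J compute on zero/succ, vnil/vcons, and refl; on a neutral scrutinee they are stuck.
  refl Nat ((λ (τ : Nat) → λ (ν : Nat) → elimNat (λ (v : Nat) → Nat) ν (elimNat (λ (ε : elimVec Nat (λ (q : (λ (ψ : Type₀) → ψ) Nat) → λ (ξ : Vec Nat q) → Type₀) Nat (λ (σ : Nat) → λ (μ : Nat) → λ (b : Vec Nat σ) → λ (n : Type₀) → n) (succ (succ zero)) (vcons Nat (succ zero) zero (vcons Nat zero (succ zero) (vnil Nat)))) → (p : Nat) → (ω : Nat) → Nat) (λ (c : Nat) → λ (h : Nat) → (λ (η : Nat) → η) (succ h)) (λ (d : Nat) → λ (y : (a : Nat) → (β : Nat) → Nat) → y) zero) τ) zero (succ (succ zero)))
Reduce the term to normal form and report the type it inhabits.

normal form:
  refl Nat (succ (succ zero))
the term's type:
  Eq Nat (succ (succ zero)) (succ (succ zero))
observation: contracting a beta-redex first, the term normalizes in 3 steps.


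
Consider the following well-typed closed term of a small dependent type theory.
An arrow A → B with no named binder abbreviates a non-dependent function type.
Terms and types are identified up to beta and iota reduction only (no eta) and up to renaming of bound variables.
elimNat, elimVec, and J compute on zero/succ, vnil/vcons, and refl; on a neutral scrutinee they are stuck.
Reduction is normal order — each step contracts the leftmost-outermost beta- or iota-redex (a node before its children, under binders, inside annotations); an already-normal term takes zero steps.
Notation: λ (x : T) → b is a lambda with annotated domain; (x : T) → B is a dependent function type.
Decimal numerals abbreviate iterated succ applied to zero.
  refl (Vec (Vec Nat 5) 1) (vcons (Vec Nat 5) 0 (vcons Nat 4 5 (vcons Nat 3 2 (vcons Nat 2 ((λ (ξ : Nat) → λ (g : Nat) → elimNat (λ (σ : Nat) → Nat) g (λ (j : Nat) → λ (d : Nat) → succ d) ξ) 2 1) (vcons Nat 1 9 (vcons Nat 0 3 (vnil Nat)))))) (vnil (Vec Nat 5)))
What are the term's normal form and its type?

normal form:
  refl (Vec (Vec Nat 5) 1) (vcons (Vec Nat 5) 0 (vcons Nat 4 5 (vcons Nat 3 2 (vcons Nat 2 3 (vcons Nat 1 9 (vcons Nat 0 3 (vnil Nat)))))) (vnil (Vec Nat 5)))
type:
  Eq (Vec (Vec Nat 5) 1) (vcons (Vec Nat 5) 0 (vcons Nat 4 5 (vcons Nat 3 2 (vcons Nat 2 3 (vcons Nat 1 9 (vcons Nat 0 3 (vnil Nat)))))) (vnil (Vec Nat 5))) (vcons (Vec Nat 5) 0 (vcons Nat 4 5 (vcons Nat 3 2 (vcons Nat 2 3 (vcons Nat 1 9 (vcons Nat 0 3 (vnil Nat)))))) (vnil (Vec Nat 5)))


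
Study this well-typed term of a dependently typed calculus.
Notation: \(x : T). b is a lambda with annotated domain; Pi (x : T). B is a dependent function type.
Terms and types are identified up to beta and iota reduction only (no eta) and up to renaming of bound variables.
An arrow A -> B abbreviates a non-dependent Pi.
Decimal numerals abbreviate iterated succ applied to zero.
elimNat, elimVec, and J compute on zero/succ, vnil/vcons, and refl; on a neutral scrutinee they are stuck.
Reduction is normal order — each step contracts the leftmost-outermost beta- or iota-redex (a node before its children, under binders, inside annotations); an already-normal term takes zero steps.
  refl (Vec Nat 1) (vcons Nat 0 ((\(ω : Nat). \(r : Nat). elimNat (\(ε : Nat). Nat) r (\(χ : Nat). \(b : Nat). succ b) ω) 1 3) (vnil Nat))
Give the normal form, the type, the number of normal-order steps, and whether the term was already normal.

resulting normal form:
  refl (Vec Nat 1) (vcons Nat 0 4 (vnil Nat))
the term's type:
  Eq (Vec Nat 1) (vcons Nat 0 4 (vnil Nat)) (vcons Nat 0 4 (vnil Nat))
reduction steps (normal order): 6
already normal: no
first contracted redex: a beta-redex


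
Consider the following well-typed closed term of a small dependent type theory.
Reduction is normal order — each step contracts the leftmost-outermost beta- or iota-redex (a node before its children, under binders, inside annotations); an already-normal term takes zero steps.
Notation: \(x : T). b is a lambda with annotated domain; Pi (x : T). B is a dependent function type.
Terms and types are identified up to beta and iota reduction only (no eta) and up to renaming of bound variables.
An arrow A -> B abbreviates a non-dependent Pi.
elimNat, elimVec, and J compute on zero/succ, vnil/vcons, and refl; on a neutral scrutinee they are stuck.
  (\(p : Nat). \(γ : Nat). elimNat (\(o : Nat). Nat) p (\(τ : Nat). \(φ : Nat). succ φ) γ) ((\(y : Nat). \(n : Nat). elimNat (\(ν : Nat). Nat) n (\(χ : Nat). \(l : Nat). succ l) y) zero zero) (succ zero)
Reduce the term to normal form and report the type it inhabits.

reduced normal form:
  succ zero
inferred type:
  Nat


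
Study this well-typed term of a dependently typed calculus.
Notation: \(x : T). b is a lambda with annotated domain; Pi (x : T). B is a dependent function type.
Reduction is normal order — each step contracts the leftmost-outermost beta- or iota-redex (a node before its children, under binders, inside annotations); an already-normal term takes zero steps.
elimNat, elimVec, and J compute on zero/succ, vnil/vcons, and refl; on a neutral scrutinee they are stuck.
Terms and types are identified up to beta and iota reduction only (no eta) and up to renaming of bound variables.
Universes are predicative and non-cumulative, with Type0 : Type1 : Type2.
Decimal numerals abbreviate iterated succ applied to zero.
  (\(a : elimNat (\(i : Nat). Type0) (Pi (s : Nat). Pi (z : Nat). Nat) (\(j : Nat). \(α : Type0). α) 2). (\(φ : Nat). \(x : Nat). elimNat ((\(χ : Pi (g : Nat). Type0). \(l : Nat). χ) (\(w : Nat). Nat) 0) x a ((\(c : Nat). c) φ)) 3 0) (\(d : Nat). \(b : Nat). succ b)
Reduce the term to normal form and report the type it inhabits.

normal form:
  3
inferred type:
  Nat
observation: normalization takes exactly 16 steps under the normal-order strategy.


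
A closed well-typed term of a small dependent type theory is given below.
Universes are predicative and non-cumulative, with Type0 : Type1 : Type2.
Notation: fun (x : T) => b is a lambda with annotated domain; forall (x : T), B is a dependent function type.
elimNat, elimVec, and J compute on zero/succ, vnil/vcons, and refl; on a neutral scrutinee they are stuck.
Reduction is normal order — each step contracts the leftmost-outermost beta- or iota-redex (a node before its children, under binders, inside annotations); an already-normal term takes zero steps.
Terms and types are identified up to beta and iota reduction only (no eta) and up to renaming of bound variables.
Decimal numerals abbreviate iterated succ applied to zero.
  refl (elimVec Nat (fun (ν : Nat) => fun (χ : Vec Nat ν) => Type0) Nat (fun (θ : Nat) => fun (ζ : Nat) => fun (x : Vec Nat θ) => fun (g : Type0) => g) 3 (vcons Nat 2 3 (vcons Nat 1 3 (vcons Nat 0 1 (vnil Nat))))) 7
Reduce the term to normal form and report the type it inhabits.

normal form:
  refl Nat 7
type:
  Eq Nat 7 7
observation: the leftmost-outermost redex is an elimVec iota-redex, and normalization takes 16 steps.


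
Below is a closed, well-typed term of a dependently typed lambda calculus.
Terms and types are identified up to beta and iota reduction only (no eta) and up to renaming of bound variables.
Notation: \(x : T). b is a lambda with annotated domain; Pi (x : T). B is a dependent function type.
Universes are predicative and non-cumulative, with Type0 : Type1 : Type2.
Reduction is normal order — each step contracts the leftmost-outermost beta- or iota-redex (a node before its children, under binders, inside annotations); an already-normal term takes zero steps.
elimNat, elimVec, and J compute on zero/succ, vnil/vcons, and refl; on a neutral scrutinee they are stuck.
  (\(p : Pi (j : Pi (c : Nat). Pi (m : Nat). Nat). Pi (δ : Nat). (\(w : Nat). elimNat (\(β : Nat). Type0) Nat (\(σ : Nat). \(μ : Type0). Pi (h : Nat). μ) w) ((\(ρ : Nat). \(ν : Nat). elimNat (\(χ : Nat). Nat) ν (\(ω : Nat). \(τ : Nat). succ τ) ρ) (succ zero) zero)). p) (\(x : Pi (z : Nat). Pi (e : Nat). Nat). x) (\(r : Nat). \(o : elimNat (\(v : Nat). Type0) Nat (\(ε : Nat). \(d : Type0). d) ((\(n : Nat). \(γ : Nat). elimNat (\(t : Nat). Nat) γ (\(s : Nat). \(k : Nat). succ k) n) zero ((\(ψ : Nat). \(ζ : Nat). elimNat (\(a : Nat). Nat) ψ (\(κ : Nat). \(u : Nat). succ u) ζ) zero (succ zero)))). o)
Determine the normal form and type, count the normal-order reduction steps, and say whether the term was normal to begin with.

normal form:
  \(p : Nat). \(j : Nat). j
inferred type:
  Pi (p : Nat). Pi (j : Nat). Nat
normal-order step count: 15
started in normal form: no
first redex: a beta-redex


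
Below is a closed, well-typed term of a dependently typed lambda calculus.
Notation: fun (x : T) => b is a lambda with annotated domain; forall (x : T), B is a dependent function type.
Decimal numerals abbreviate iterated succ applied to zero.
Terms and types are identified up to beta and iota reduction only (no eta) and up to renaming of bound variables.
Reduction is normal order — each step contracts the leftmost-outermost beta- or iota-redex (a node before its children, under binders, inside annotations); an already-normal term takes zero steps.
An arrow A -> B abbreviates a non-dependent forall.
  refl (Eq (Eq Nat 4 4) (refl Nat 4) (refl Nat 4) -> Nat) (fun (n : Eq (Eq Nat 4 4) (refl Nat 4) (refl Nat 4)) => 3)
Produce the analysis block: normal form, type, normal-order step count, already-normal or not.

reduced normal form:
  refl (Eq (Eq Nat 4 4) (refl Nat 4) (refl Nat 4) -> Nat) (fun (n : Eq (Eq Nat 4 4) (refl Nat 4) (refl Nat 4)) => 3)
type:
  Eq (Eq (Eq Nat 4 4) (refl Nat 4) (refl Nat 4) -> Nat) (fun (n : Eq (Eq Nat 4 4) (refl Nat 4) (refl Nat 4)) => 3) (fun (i : Eq (Eq Nat 4 4) (refl Nat 4) (refl Nat 4)) => 3)
steps to reach normal form (normal order): 0
already normal: yes
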